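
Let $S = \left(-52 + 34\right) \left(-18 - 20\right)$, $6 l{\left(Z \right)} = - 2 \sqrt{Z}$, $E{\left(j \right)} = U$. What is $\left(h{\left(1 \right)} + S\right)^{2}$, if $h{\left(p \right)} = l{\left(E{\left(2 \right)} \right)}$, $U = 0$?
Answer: $467856$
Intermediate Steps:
$E{\left(j \right)} = 0$
$l{\left(Z \right)} = - \frac{\sqrt{Z}}{3}$ ($l{\left(Z \right)} = \frac{\left(-2\right) \sqrt{Z}}{6} = - \frac{\sqrt{Z}}{3}$)
$h{\left(p \right)} = 0$ ($h{\left(p \right)} = - \frac{\sqrt{0}}{3} = \left(- \frac{1}{3}\right) 0 = 0$)
$S = 684$ ($S = \left(-18\right) \left(-38\right) = 684$)
$\left(h{\left(1 \right)} + S\right)^{2} = \left(0 + 684\right)^{2} = 684^{2} = 467856$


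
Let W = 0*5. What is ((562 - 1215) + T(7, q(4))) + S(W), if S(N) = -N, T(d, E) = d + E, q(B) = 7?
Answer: -639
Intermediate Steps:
T(d, E) = E + d
W = 0
((562 - 1215) + T(7, q(4))) + S(W) = ((562 - 1215) + (7 + 7)) - 1*0 = (-653 + 14) + 0 = -639 + 0 = -639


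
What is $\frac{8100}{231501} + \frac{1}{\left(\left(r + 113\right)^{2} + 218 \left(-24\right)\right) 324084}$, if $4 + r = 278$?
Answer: $\frac{126473748668767}{3614666576877036} \approx 0.034989$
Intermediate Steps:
$r = 274$ ($r = -4 + 278 = 274$)
$\frac{8100}{231501} + \frac{1}{\left(\left(r + 113\right)^{2} + 218 \left(-24\right)\right) 324084} = \frac{8100}{231501} + \frac{1}{\left(\left(274 + 113\right)^{2} + 218 \left(-24\right)\right) 324084} = 8100 \cdot \frac{1}{231501} + \frac{1}{387^{2} - 5232} \cdot \frac{1}{324084} = \frac{2700}{77167} + \frac{1}{149769 - 5232} \cdot \frac{1}{324084} = \frac{2700}{77167} + \frac{1}{144537} \cdot \frac{1}{324084} = \frac{2700}{77167} + \frac{1}{46842129108} = \frac{126473748668767}{3614666576877036}$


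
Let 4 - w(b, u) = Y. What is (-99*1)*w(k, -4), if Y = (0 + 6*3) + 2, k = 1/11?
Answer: 1584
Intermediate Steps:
k = 1/11 ≈ 0.090909
Y = 20 (Y = (0 + 18) + 2 = 18 + 2 = 20)
w(b, u) = -16 (w(b, u) = 4 - 1*20 = 4 - 20 = -16)
(-99*1)*w(k, -4) = -99*1*(-16) = -99*(-16) = 1584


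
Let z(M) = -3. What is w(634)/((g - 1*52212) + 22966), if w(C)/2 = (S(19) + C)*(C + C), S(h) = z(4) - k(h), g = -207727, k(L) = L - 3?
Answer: -519880/78991 ≈ -6.5815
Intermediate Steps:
k(L) = -3 + L
S(h) = -h (S(h) = -3 - (-3 + h) = -3 + (3 - h) = -h)
w(C) = 4*C*(-19 + C) (w(C) = 2*((-1*19 + C)*(C + C)) = 2*((-19 + C)*(2*C)) = 2*(2*C*(-19 + C)) = 4*C*(-19 + C))
w(634)/((g - 1*52212) + 22966) = (4*634*(-19 + 634))/((-207727 - 1*52212) + 22966) = (4*634*615)/((-207727 - 52212) + 22966) = 1559640/(-259939 + 22966) = 1559640/(-236973) = 1559640*(-1/236973) = -519880/78991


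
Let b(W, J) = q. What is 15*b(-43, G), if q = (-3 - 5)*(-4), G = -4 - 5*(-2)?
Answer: 480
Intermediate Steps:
G = 6 (G = -4 + 10 = 6)
q = 32 (q = -8*(-4) = 32)
b(W, J) = 32
15*b(-43, G) = 15*32 = 480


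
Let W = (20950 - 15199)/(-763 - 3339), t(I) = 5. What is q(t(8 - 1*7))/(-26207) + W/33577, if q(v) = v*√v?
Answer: -5751/137732854 - 5*√5/26207 ≈ -0.00046837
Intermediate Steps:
q(v) = v^(3/2)
W = -5751/4102 (W = 5751/(-4102) = 5751*(-1/4102) = -5751/4102 ≈ -1.4020)
q(t(8 - 1*7))/(-26207) + W/33577 = 5^(3/2)/(-26207) - 5751/4102/33577 = (5*√5)*(-1/26207) - 5751/4102*1/33577 = -5*√5/26207 - 5751/137732854 = -5751/137732854 - 5*√5/26207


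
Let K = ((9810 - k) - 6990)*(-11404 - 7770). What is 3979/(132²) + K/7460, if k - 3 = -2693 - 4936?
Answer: -872462806189/32495760 ≈ -26849.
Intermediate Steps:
k = -7626 (k = 3 + (-2693 - 4936) = 3 - 7629 = -7626)
K = -200291604 (K = ((9810 - 1*(-7626)) - 6990)*(-11404 - 7770) = ((9810 + 7626) - 6990)*(-19174) = (17436 - 6990)*(-19174) = 10446*(-19174) = -200291604)
3979/(132²) + K/7460 = 3979/(132²) - 200291604/7460 = 3979/17424 - 200291604*1/7460 = 3979*(1/17424) - 50072901/1865 = 3979/17424 - 50072901/1865 = -872462806189/32495760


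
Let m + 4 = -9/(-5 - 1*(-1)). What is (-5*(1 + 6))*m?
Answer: 245/4 ≈ 61.250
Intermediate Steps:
m = -7/4 (m = -4 - 9/(-5 - 1*(-1)) = -4 - 9/(-5 + 1) = -4 - 9/(-4) = -4 - 9*(-¼) = -4 + 9/4 = -7/4 ≈ -1.7500)
(-5*(1 + 6))*m = -5*(1 + 6)*(-7/4) = -5*7*(-7/4) = -35*(-7/4) = 245/4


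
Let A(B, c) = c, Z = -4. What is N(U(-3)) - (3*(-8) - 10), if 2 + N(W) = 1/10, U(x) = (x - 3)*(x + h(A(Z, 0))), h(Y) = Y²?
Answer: 321/10 ≈ 32.100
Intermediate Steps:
U(x) = x*(-3 + x) (U(x) = (x - 3)*(x + 0²) = (-3 + x)*(x + 0) = (-3 + x)*x = x*(-3 + x))
N(W) = -19/10 (N(W) = -2 + 1/10 = -2 + ⅒ = -19/10)
N(U(-3)) - (3*(-8) - 10) = -19/10 - (3*(-8) - 10) = -19/10 - (-24 - 10) = -19/10 - 1*(-34) = -19/10 + 34 = 321/10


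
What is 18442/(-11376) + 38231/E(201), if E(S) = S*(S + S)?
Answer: -3256897/2837048 ≈ -1.1480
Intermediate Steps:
E(S) = 2*S² (E(S) = S*(2*S) = 2*S²)
18442/(-11376) + 38231/E(201) = 18442/(-11376) + 38231/((2*201²)) = 18442*(-1/11376) + 38231/((2*40401)) = -9221/5688 + 38231/80802 = -3256897/2837048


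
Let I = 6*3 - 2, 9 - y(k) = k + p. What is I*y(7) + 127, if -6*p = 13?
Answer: 581/3 ≈ 193.67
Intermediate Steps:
p = -13/6 (p = -1/6*13 = -13/6 ≈ -2.1667)
y(k) = 67/6 - k (y(k) = 9 - (k - 13/6) = 9 - (-13/6 + k) = 9 + (13/6 - k) = 67/6 - k)
I = 16 (I = 18 - 2 = 16)
I*y(7) + 127 = 16*(67/6 - 1*7) + 127 = 16*(67/6 - 7) + 127 = 16*(25/6) + 127 = 200/3 + 127 = 581/3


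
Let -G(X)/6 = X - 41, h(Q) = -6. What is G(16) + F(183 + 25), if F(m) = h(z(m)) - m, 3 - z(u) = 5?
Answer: -64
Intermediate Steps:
z(u) = -2 (z(u) = 3 - 1*5 = 3 - 5 = -2)
G(X) = 246 - 6*X (G(X) = -6*(X - 41) = -6*(-41 + X) = 246 - 6*X)
F(m) = -6 - m
G(16) + F(183 + 25) = (246 - 6*16) + (-6 - (183 + 25)) = (246 - 96) + (-6 - 1*208) = 150 + (-6 - 208) = 150 - 214 = -64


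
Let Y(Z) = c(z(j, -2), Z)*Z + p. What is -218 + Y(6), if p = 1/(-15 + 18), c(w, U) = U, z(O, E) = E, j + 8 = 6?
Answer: -545/3 ≈ -181.67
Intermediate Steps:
j = -2 (j = -8 + 6 = -2)
p = ⅓ (p = 1/3 = ⅓ ≈ 0.33333)
Y(Z) = ⅓ + Z² (Y(Z) = Z*Z + ⅓ = Z² + ⅓ = ⅓ + Z²)
-218 + Y(6) = -218 + (⅓ + 6²) = -218 + (⅓ + 36) = -218 + 109/3 = -545/3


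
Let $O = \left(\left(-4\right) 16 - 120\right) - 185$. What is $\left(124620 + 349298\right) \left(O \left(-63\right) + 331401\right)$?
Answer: $168074070864$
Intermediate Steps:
$O = -369$ ($O = \left(-64 - 120\right) - 185 = -184 - 185 = -369$)
$\left(124620 + 349298\right) \left(O \left(-63\right) + 331401\right) = \left(124620 + 349298\right) \left(\left(-369\right) \left(-63\right) + 331401\right) = 473918 \left(23247 + 331401\right) = 473918 \cdot 354648 = 168074070864$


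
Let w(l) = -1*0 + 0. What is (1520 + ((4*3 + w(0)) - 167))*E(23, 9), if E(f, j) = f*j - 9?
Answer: 270270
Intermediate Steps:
w(l) = 0 (w(l) = 0 + 0 = 0)
E(f, j) = -9 + f*j
(1520 + ((4*3 + w(0)) - 167))*E(23, 9) = (1520 + ((4*3 + 0) - 167))*(-9 + 23*9) = (1520 + ((12 + 0) - 167))*(-9 + 207) = (1520 + (12 - 167))*198 = (1520 - 155)*198 = 1365*198 = 270270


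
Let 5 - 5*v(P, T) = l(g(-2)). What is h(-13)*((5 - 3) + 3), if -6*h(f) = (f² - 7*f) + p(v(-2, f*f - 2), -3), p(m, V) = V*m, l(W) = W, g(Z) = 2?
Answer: -1291/6 ≈ -215.17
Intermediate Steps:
v(P, T) = ⅗ (v(P, T) = 1 - ⅕*2 = 1 - ⅖ = ⅗)
h(f) = 3/10 - f²/6 + 7*f/6 (h(f) = -((f² - 7*f) - 3*⅗)/6 = -((f² - 7*f) - 9/5)/6 = -(-9/5 + f² - 7*f)/6 = 3/10 - f²/6 + 7*f/6)
h(-13)*((5 - 3) + 3) = (3/10 - ⅙*(-13)² + (7/6)*(-13))*((5 - 3) + 3) = (3/10 - ⅙*169 - 91/6)*(2 + 3) = (3/10 - 169/6 - 91/6)*5 = -1291/30*5 = -1291/6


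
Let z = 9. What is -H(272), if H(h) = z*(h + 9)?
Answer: -2529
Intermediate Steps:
H(h) = 81 + 9*h (H(h) = 9*(h + 9) = 9*(9 + h) = 81 + 9*h)
-H(272) = -(81 + 9*272) = -(81 + 2448) = -1*2529 = -2529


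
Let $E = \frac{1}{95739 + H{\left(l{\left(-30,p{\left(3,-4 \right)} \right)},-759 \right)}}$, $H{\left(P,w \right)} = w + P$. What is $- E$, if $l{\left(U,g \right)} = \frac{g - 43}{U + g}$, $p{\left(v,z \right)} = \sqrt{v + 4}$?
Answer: $- \frac{84818423}{8056175677722} + \frac{13 \sqrt{7}}{8056175677722} \approx -1.0528 \cdot 10^{-5}$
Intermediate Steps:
$p{\left(v,z \right)} = \sqrt{4 + v}$
$l{\left(U,g \right)} = \frac{-43 + g}{U + g}$
$H{\left(P,w \right)} = P + w$
$E = \frac{1}{94980 + \frac{-43 + \sqrt{7}}{-30 + \sqrt{7}}}$ ($E = \frac{1}{95739 - \left(759 - \frac{-43 + \sqrt{4 + 3}}{-30 + \sqrt{4 + 3}}\right)} = \frac{1}{95739 - \left(759 - \frac{-43 + \sqrt{7}}{-30 + \sqrt{7}}\right)} = \frac{1}{94980 + \frac{-43 + \sqrt{7}}{-30 + \sqrt{7}}} \approx 1.0528 \cdot 10^{-5}$)
$- E = - (\frac{84818423}{8056175677722} - \frac{13 \sqrt{7}}{8056175677722}) = - \frac{84818423}{8056175677722} + \frac{13 \sqrt{7}}{8056175677722}$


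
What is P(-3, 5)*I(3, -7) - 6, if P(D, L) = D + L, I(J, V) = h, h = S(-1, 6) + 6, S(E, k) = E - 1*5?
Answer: -6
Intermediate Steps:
S(E, k) = -5 + E (S(E, k) = E - 5 = -5 + E)
h = 0 (h = (-5 - 1) + 6 = -6 + 6 = 0)
I(J, V) = 0
P(-3, 5)*I(3, -7) - 6 = (-3 + 5)*0 - 6 = 2*0 - 6 = 0 - 6 = -6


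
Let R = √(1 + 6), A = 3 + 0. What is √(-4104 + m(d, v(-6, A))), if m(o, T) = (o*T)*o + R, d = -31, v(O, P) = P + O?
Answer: √(-6987 + √7) ≈ 83.573*I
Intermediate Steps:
A = 3
R = √7 ≈ 2.6458
v(O, P) = O + P
m(o, T) = √7 + T*o² (m(o, T) = (o*T)*o + √7 = (T*o)*o + √7 = T*o² + √7 = √7 + T*o²)
√(-4104 + m(d, v(-6, A))) = √(-4104 + (√7 + (-6 + 3)*(-31)²)) = √(-4104 + (√7 - 3*961)) = √(-4104 + (√7 - 2883)) = √(-4104 + (-2883 + √7)) = √(-6987 + √7)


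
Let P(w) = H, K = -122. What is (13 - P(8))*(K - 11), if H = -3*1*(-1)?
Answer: -1330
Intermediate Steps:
H = 3 (H = -3*(-1) = 3)
P(w) = 3
(13 - P(8))*(K - 11) = (13 - 1*3)*(-122 - 11) = (13 - 3)*(-133) = 10*(-133) = -1330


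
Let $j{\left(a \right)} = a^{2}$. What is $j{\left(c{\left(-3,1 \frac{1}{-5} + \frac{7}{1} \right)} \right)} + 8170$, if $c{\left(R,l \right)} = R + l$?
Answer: $\frac{204611}{25} \approx 8184.4$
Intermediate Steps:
$j{\left(c{\left(-3,1 \frac{1}{-5} + \frac{7}{1} \right)} \right)} + 8170 = \left(-3 + \left(1 \frac{1}{-5} + \frac{7}{1}\right)\right)^{2} + 8170 = \left(-3 + \left(1 \left(- \frac{1}{5}\right) + 7 \cdot 1\right)\right)^{2} + 8170 = \left(-3 + \left(- \frac{1}{5} + 7\right)\right)^{2} + 8170 = \left(-3 + \frac{34}{5}\right)^{2} + 8170 = \left(\frac{19}{5}\right)^{2} + 8170 = \frac{361}{25} + 8170 = \frac{204611}{25}$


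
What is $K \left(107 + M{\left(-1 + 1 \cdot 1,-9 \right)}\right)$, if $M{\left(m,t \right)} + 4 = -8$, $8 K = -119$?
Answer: $- \frac{11305}{8} \approx -1413.1$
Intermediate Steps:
$K = - \frac{119}{8}$ ($K = \frac{1}{8} \left(-119\right) = - \frac{119}{8} \approx -14.875$)
$M{\left(m,t \right)} = -12$ ($M{\left(m,t \right)} = -4 - 8 = -12$)
$K \left(107 + M{\left(-1 + 1 \cdot 1,-9 \right)}\right) = - \frac{119 \left(107 - 12\right)}{8} = \left(- \frac{119}{8}\right) 95 = - \frac{11305}{8}$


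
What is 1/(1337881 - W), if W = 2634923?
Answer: -1/1297042 ≈ -7.7099e-7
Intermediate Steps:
1/(1337881 - W) = 1/(1337881 - 1*2634923) = 1/(1337881 - 2634923) = 1/(-1297042) = -1/1297042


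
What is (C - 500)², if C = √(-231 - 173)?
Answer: 249596 - 2000*I*√101 ≈ 2.496e+5 - 20100.0*I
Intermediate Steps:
C = 2*I*√101 (C = √(-404) = 2*I*√101 ≈ 20.1*I)
(C - 500)² = (2*I*√101 - 500)² = (-500 + 2*I*√101)²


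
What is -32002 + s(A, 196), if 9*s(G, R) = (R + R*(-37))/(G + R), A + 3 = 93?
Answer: -4576678/143 ≈ -32005.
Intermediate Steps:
A = 90 (A = -3 + 93 = 90)
s(G, R) = -4*R/(G + R) (s(G, R) = ((R + R*(-37))/(G + R))/9 = ((R - 37*R)/(G + R))/9 = ((-36*R)/(G + R))/9 = (-36*R/(G + R))/9 = -4*R/(G + R))
-32002 + s(A, 196) = -32002 - 4*196/(90 + 196) = -32002 - 4*196/286 = -32002 - 4*196*1/286 = -32002 - 392/143 = -4576678/143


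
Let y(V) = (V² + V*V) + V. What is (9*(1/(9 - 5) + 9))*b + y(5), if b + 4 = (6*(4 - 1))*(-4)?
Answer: -6272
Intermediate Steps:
y(V) = V + 2*V² (y(V) = (V² + V²) + V = 2*V² + V = V + 2*V²)
b = -76 (b = -4 + (6*(4 - 1))*(-4) = -4 + (6*3)*(-4) = -4 + 18*(-4) = -4 - 72 = -76)
(9*(1/(9 - 5) + 9))*b + y(5) = (9*(1/(9 - 5) + 9))*(-76) + 5*(1 + 2*5) = (9*(1/4 + 9))*(-76) + 5*(1 + 10) = (9*(¼ + 9))*(-76) + 5*11 = (9*(37/4))*(-76) + 55 = (333/4)*(-76) + 55 = -6327 + 55 = -6272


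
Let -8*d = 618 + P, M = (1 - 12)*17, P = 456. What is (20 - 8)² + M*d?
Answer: 100995/4 ≈ 25249.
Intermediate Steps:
M = -187 (M = -11*17 = -187)
d = -537/4 (d = -(618 + 456)/8 = -⅛*1074 = -537/4 ≈ -134.25)
(20 - 8)² + M*d = (20 - 8)² - 187*(-537/4) = 12² + 100419/4 = 144 + 100419/4 = 100995/4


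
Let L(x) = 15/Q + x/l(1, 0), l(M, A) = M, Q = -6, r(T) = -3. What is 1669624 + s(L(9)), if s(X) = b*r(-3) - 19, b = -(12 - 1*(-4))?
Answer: 1669653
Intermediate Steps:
b = -16 (b = -(12 + 4) = -1*16 = -16)
L(x) = -5/2 + x (L(x) = 15/(-6) + x/1 = 15*(-1/6) + x*1 = -5/2 + x)
s(X) = 29 (s(X) = -16*(-3) - 19 = 48 - 19 = 29)
1669624 + s(L(9)) = 1669624 + 29 = 1669653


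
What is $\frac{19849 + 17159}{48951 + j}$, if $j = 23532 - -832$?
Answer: $\frac{37008}{73315} \approx 0.50478$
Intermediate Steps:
$j = 24364$ ($j = 23532 + 832 = 24364$)
$\frac{19849 + 17159}{48951 + j} = \frac{19849 + 17159}{48951 + 24364} = \frac{37008}{73315}$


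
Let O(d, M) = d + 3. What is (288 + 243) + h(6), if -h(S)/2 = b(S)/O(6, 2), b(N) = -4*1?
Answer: 4787/9 ≈ 531.89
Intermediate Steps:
O(d, M) = 3 + d
b(N) = -4
h(S) = 8/9 (h(S) = -(-8)/(3 + 6) = -(-8)/9 = -2*(-4/9) = 8/9)
(288 + 243) + h(6) = (288 + 243) + 8/9 = 531 + 8/9 = 4787/9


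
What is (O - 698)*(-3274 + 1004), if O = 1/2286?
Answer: 1811036645/1143 ≈ 1.5845e+6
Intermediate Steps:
O = 1/2286 ≈ 0.00043745
(O - 698)*(-3274 + 1004) = (1/2286 - 698)*(-3274 + 1004) = -1595627/2286*(-2270) = 1811036645/1143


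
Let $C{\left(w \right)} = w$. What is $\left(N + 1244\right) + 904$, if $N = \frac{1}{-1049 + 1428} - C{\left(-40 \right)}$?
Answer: $\frac{829253}{379} \approx 2188.0$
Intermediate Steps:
$N = \frac{15161}{379}$ ($N = \frac{1}{-1049 + 1428} - -40 = \frac{1}{379} + 40 = \frac{15161}{379} \approx 40.003$)
$\left(N + 1244\right) + 904 = \left(\frac{15161}{379} + 1244\right) + 904 = \frac{486637}{379} + 904 = \frac{829253}{379}$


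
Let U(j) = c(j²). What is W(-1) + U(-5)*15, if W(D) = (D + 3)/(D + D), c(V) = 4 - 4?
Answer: -1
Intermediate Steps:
c(V) = 0
U(j) = 0
W(D) = (3 + D)/(2*D) (W(D) = (3 + D)/((2*D)) = (3 + D)*(1/(2*D)) = (3 + D)/(2*D))
W(-1) + U(-5)*15 = (½)*(3 - 1)/(-1) + 0*15 = (½)*(-1)*2 + 0 = -1 + 0 = -1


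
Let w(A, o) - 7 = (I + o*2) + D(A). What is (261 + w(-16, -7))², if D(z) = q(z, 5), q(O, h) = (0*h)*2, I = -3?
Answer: 63001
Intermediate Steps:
q(O, h) = 0 (q(O, h) = 0*2 = 0)
D(z) = 0
w(A, o) = 4 + 2*o (w(A, o) = 7 + ((-3 + o*2) + 0) = 7 + ((-3 + 2*o) + 0) = 7 + (-3 + 2*o) = 4 + 2*o)
(261 + w(-16, -7))² = (261 + (4 + 2*(-7)))² = (261 + (4 - 14))² = (261 - 10)² = 251² = 63001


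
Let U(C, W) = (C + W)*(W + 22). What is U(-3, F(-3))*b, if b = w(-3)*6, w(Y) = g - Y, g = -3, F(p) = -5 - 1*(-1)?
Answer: 0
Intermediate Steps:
F(p) = -4 (F(p) = -5 + 1 = -4)
w(Y) = -3 - Y
b = 0 (b = (-3 - 1*(-3))*6 = (-3 + 3)*6 = 0*6 = 0)
U(C, W) = (22 + W)*(C + W) (U(C, W) = (C + W)*(22 + W) = (22 + W)*(C + W))
U(-3, F(-3))*b = ((-4)² + 22*(-3) + 22*(-4) - 3*(-4))*0 = (16 - 66 - 88 + 12)*0 = -126*0 = 0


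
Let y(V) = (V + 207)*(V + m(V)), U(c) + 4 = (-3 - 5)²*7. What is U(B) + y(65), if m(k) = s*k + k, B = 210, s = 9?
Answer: 194924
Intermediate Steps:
m(k) = 10*k (m(k) = 9*k + k = 10*k)
U(c) = 444 (U(c) = -4 + (-3 - 5)²*7 = -4 + (-8)²*7 = -4 + 64*7 = -4 + 448 = 444)
y(V) = 11*V*(207 + V) (y(V) = (V + 207)*(V + 10*V) = (207 + V)*(11*V) = 11*V*(207 + V))
U(B) + y(65) = 444 + 11*65*(207 + 65) = 444 + 11*65*272 = 444 + 194480 = 194924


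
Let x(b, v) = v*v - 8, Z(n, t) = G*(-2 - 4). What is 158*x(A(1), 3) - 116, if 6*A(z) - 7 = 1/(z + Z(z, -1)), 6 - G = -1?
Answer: 42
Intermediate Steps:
G = 7 (G = 6 - 1*(-1) = 6 + 1 = 7)
Z(n, t) = -42 (Z(n, t) = 7*(-2 - 4) = 7*(-6) = -42)
A(z) = 7/6 + 1/(6*(-42 + z)) (A(z) = 7/6 + 1/(6*(z - 42)) = 7/6 + 1/(6*(-42 + z)))
x(b, v) = -8 + v² (x(b, v) = v² - 8 = -8 + v²)
158*x(A(1), 3) - 116 = 158*(-8 + 3²) - 116 = 158*(-8 + 9) - 116 = 158*1 - 116 = 158 - 116 = 42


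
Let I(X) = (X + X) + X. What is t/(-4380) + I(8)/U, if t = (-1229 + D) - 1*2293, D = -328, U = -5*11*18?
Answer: 20591/24090 ≈ 0.85475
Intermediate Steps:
U = -990 (U = -55*18 = -990)
I(X) = 3*X (I(X) = 2*X + X = 3*X)
t = -3850 (t = (-1229 - 328) - 1*2293 = -1557 - 2293 = -3850)
t/(-4380) + I(8)/U = -3850/(-4380) + (3*8)/(-990) = -3850*(-1/4380) + 24*(-1/990) = 385/438 - 4/165 = 20591/24090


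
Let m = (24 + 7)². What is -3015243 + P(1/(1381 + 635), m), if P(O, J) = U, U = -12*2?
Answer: -3015267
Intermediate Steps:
m = 961 (m = 31² = 961)
U = -24
P(O, J) = -24
-3015243 + P(1/(1381 + 635), m) = -3015243 - 24 = -3015267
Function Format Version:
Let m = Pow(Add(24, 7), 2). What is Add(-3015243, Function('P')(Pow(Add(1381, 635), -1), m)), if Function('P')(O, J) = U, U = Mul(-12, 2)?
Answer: -3015267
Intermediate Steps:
m = 961 (m = Pow(31, 2) = 961)
U = -24
Function('P')(O, J) = -24
Add(-3015243, Function('P')(Pow(Add(1381, 635), -1), m)) = Add(-3015243, -24) = -3015267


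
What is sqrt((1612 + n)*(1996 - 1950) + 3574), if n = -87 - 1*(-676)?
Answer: 2*sqrt(26205) ≈ 323.76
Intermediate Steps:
n = 589 (n = -87 + 676 = 589)
sqrt((1612 + n)*(1996 - 1950) + 3574) = sqrt((1612 + 589)*(1996 - 1950) + 3574) = sqrt(2201*46 + 3574) = sqrt(101246 + 3574) = sqrt(104820) = 2*sqrt(26205)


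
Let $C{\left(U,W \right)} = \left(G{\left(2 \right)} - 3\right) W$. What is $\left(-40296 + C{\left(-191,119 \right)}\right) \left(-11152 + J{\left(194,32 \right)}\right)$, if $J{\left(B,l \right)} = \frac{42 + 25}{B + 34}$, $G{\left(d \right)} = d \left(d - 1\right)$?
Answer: $\frac{102758734435}{228} \approx 4.507 \cdot 10^{8}$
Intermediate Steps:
$G{\left(d \right)} = d \left(-1 + d\right)$
$J{\left(B,l \right)} = \frac{67}{34 + B}$
$C{\left(U,W \right)} = - W$ ($C{\left(U,W \right)} = \left(2 \left(-1 + 2\right) - 3\right) W = \left(2 \cdot 1 - 3\right) W = \left(2 - 3\right) W = - W$)
$\left(-40296 + C{\left(-191,119 \right)}\right) \left(-11152 + J{\left(194,32 \right)}\right) = \left(-40296 - 119\right) \left(-11152 + \frac{67}{34 + 194}\right) = \left(-40296 - 119\right) \left(-11152 + \frac{67}{228}\right) = - 40415 \left(-11152 + 67 \cdot \frac{1}{228}\right) = - 40415 \left(-11152 + \frac{67}{228}\right) = \left(-40415\right) \left(- \frac{2542589}{228}\right) = \frac{102758734435}{228}$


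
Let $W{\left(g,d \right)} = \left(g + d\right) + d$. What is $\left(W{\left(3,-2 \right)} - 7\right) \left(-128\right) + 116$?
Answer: $1140$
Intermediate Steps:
$W{\left(g,d \right)} = g + 2 d$ ($W{\left(g,d \right)} = \left(d + g\right) + d = g + 2 d$)
$\left(W{\left(3,-2 \right)} - 7\right) \left(-128\right) + 116 = \left(\left(3 + 2 \left(-2\right)\right) - 7\right) \left(-128\right) + 116 = \left(\left(3 - 4\right) - 7\right) \left(-128\right) + 116 = \left(-1 - 7\right) \left(-128\right) + 116 = \left(-8\right) \left(-128\right) + 116 = 1024 + 116 = 1140$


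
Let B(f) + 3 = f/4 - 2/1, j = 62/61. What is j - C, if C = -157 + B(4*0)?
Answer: 9944/61 ≈ 163.02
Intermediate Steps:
j = 62/61 (j = 62*(1/61) = 62/61 ≈ 1.0164)
B(f) = -5 + f/4 (B(f) = -3 + (f/4 - 2/1) = -3 + (f*(¼) - 2*1) = -3 + (f/4 - 2) = -3 + (-2 + f/4) = -5 + f/4)
C = -162 (C = -157 + (-5 + (4*0)/4) = -157 + (-5 + (¼)*0) = -157 + (-5 + 0) = -157 - 5 = -162)
j - C = 62/61 - 1*(-162) = 62/61 + 162 = 9944/61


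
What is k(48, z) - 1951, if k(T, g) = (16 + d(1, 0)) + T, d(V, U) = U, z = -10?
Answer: -1887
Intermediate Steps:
k(T, g) = 16 + T (k(T, g) = (16 + 0) + T = 16 + T)
k(48, z) - 1951 = (16 + 48) - 1951 = 64 - 1951 = -1887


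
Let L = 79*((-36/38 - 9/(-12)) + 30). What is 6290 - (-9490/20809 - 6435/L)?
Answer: 1562161891536/248230561 ≈ 6293.2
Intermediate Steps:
L = 178935/76 (L = 79*((-36*1/38 - 9*(-1/12)) + 30) = 79*((-18/19 + ¾) + 30) = 79*(-15/76 + 30) = 79*(2265/76) = 178935/76 ≈ 2354.4)
6290 - (-9490/20809 - 6435/L) = 6290 - (-9490/20809 - 6435/178935/76) = 6290 - (-9490*1/20809 - 6435*76/178935) = 6290 - (-9490/20809 - 32604/11929) = 6290 - 1*(-791662846/248230561) = 6290 + 791662846/248230561 = 1562161891536/248230561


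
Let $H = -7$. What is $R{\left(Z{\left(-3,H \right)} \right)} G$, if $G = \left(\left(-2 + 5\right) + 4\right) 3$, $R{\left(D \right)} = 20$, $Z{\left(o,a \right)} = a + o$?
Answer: $420$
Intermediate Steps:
$G = 21$ ($G = \left(3 + 4\right) 3 = 7 \cdot 3 = 21$)
$R{\left(Z{\left(-3,H \right)} \right)} G = 20 \cdot 21 = 420$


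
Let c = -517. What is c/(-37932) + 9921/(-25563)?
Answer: -121035767/323218572 ≈ -0.37447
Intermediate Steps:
c/(-37932) + 9921/(-25563) = -517/(-37932) + 9921/(-25563) = -517*(-1/37932) + 9921*(-1/25563) = 517/37932 - 3307/8521 = -121035767/323218572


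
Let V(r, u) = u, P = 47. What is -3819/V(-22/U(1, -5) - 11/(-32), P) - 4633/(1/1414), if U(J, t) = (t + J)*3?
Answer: -307903733/47 ≈ -6.5511e+6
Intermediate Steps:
U(J, t) = 3*J + 3*t (U(J, t) = (J + t)*3 = 3*J + 3*t)
-3819/V(-22/U(1, -5) - 11/(-32), P) - 4633/(1/1414) = -3819/47 - 4633/(1/1414) = -3819*1/47 - 4633/1/1414 = -3819/47 - 4633*1414 = -3819/47 - 6551062 = -307903733/47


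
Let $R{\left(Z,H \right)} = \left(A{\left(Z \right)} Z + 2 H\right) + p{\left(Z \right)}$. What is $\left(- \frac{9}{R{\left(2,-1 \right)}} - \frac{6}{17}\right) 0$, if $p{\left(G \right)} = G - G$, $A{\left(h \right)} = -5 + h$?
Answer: $0$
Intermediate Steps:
$p{\left(G \right)} = 0$
$R{\left(Z,H \right)} = 2 H + Z \left(-5 + Z\right)$ ($R{\left(Z,H \right)} = \left(\left(-5 + Z\right) Z + 2 H\right) + 0 = \left(Z \left(-5 + Z\right) + 2 H\right) + 0 = \left(2 H + Z \left(-5 + Z\right)\right) + 0 = 2 H + Z \left(-5 + Z\right)$)
$\left(- \frac{9}{R{\left(2,-1 \right)}} - \frac{6}{17}\right) 0 = \left(- \frac{9}{2 \left(-1\right) + 2 \left(-5 + 2\right)} - \frac{6}{17}\right) 0 = \left(- \frac{9}{-2 + 2 \left(-3\right)} - \frac{6}{17}\right) 0 = \left(- \frac{9}{-2 - 6} - \frac{6}{17}\right) 0 = \left(- \frac{9}{-8} - \frac{6}{17}\right) 0 = \left(\left(-9\right) \left(- \frac{1}{8}\right) - \frac{6}{17}\right) 0 = \left(\frac{9}{8} - \frac{6}{17}\right) 0 = \frac{105}{136} \cdot 0 = 0$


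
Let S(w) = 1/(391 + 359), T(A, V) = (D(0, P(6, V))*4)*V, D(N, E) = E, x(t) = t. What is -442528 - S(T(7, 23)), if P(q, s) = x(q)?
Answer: -331896001/750 ≈ -4.4253e+5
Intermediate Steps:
P(q, s) = q
T(A, V) = 24*V (T(A, V) = (6*4)*V = 24*V)
S(w) = 1/750
-442528 - S(T(7, 23)) = -442528 - 1*1/750 = -442528 - 1/750 = -331896001/750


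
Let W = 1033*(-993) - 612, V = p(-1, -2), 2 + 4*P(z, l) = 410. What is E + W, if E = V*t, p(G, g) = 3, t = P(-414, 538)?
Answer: -1026075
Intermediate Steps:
P(z, l) = 102 (P(z, l) = -½ + (¼)*410 = -½ + 205/2 = 102)
t = 102
V = 3
W = -1026381 (W = -1025769 - 612 = -1026381)
E = 306 (E = 3*102 = 306)
E + W = 306 - 1026381 = -1026075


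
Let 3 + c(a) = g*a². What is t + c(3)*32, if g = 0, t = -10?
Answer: -106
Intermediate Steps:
c(a) = -3 (c(a) = -3 + 0*a² = -3 + 0 = -3)
t + c(3)*32 = -10 - 3*32 = -10 - 96 = -106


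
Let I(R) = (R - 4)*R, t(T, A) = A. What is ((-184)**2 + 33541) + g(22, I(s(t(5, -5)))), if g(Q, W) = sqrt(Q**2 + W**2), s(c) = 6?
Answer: 67397 + 2*sqrt(157) ≈ 67422.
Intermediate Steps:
I(R) = R*(-4 + R) (I(R) = (-4 + R)*R = R*(-4 + R))
((-184)**2 + 33541) + g(22, I(s(t(5, -5)))) = ((-184)**2 + 33541) + sqrt(22**2 + (6*(-4 + 6))**2) = (33856 + 33541) + sqrt(484 + (6*2)**2) = 67397 + sqrt(484 + 12**2) = 67397 + sqrt(484 + 144) = 67397 + sqrt(628) = 67397 + 2*sqrt(157)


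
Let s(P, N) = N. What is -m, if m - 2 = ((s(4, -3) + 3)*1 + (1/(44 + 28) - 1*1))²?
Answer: -15409/5184 ≈ -2.9724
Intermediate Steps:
m = 15409/5184 (m = 2 + ((-3 + 3)*1 + (1/(44 + 28) - 1*1))² = 2 + (0*1 + (1/72 - 1))² = 2 + (0 + (1/72 - 1))² = 2 + (0 - 71/72)² = 2 + (-71/72)² = 2 + 5041/5184 = 15409/5184 ≈ 2.9724)
-m = -1*15409/5184 = -15409/5184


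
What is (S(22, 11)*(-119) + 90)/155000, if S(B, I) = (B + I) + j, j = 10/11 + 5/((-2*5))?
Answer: -17097/682000 ≈ -0.025069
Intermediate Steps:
j = 9/22 (j = 10*(1/11) + 5/(-10) = 10/11 + 5*(-⅒) = 10/11 - ½ = 9/22 ≈ 0.40909)
S(B, I) = 9/22 + B + I (S(B, I) = (B + I) + 9/22 = 9/22 + B + I)
(S(22, 11)*(-119) + 90)/155000 = ((9/22 + 22 + 11)*(-119) + 90)/155000 = ((735/22)*(-119) + 90)*(1/155000) = (-87465/22 + 90)*(1/155000) = -85485/22*1/155000 = -17097/682000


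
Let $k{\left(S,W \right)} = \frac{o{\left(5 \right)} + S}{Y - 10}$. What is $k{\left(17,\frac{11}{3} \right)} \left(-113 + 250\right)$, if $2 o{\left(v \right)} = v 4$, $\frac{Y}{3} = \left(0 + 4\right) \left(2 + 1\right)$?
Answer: $\frac{3699}{26} \approx 142.27$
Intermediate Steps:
$Y = 36$ ($Y = 3 \left(0 + 4\right) \left(2 + 1\right) = 3 \cdot 4 \cdot 3 = 3 \cdot 12 = 36$)
$o{\left(v \right)} = 2 v$ ($o{\left(v \right)} = \frac{v 4}{2} = \frac{4 v}{2} = 2 v$)
$k{\left(S,W \right)} = \frac{5}{13} + \frac{S}{26}$ ($k{\left(S,W \right)} = \frac{2 \cdot 5 + S}{36 - 10} = \frac{10 + S}{26} = \left(10 + S\right) \frac{1}{26} = \frac{5}{13} + \frac{S}{26}$)
$k{\left(17,\frac{11}{3} \right)} \left(-113 + 250\right) = \left(\frac{5}{13} + \frac{1}{26} \cdot 17\right) \left(-113 + 250\right) = \left(\frac{5}{13} + \frac{17}{26}\right) 137 = \frac{27}{26} \cdot 137 = \frac{3699}{26}$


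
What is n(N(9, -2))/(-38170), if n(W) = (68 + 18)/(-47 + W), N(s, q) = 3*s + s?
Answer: 43/209935 ≈ 0.00020483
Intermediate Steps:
N(s, q) = 4*s
n(W) = 86/(-47 + W)
n(N(9, -2))/(-38170) = (86/(-47 + 4*9))/(-38170) = (86/(-47 + 36))*(-1/38170) = (86/(-11))*(-1/38170) = (86*(-1/11))*(-1/38170) = -86/11*(-1/38170) = 43/209935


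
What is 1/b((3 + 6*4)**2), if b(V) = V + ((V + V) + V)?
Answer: 1/2916 ≈ 0.00034294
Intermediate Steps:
b(V) = 4*V (b(V) = V + (2*V + V) = V + 3*V = 4*V)
1/b((3 + 6*4)**2) = 1/(4*(3 + 6*4)**2) = 1/(4*(3 + 24)**2) = 1/(4*27**2) = 1/(4*729) = 1/2916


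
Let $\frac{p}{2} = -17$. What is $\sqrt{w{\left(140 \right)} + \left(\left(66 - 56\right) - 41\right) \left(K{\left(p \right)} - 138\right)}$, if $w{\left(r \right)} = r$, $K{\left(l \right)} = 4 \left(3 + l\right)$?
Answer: $9 \sqrt{102} \approx 90.896$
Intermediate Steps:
$p = -34$ ($p = 2 \left(-17\right) = -34$)
$K{\left(l \right)} = 12 + 4 l$
$\sqrt{w{\left(140 \right)} + \left(\left(66 - 56\right) - 41\right) \left(K{\left(p \right)} - 138\right)} = \sqrt{140 + \left(\left(66 - 56\right) - 41\right) \left(\left(12 + 4 \left(-34\right)\right) - 138\right)} = \sqrt{140 + \left(10 - 41\right) \left(\left(12 - 136\right) - 138\right)} = \sqrt{140 - 31 \left(-124 - 138\right)} = \sqrt{140 - -8122} = \sqrt{140 + 8122} = \sqrt{8262} = 9 \sqrt{102}$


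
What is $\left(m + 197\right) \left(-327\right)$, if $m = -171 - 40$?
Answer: $4578$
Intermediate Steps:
$m = -211$ ($m = -171 - 40 = -211$)
$\left(m + 197\right) \left(-327\right) = \left(-211 + 197\right) \left(-327\right) = \left(-14\right) \left(-327\right) = 4578$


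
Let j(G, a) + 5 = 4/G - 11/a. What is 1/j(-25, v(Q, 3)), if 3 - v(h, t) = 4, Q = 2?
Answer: 25/146 ≈ 0.17123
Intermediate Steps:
v(h, t) = -1 (v(h, t) = 3 - 1*4 = 3 - 4 = -1)
j(G, a) = -5 - 11/a + 4/G (j(G, a) = -5 + (4/G - 11/a) = -5 + (-11/a + 4/G) = -5 - 11/a + 4/G)
1/j(-25, v(Q, 3)) = 1/(-5 - 11/(-1) + 4/(-25)) = 1/(-5 - 11*(-1) + 4*(-1/25)) = 1/(-5 + 11 - 4/25) = 1/(146/25) = 25/146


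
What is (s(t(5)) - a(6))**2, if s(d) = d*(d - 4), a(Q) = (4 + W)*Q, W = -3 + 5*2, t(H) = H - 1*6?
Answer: 3721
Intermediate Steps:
t(H) = -6 + H (t(H) = H - 6 = -6 + H)
W = 7 (W = -3 + 10 = 7)
a(Q) = 11*Q (a(Q) = (4 + 7)*Q = 11*Q)
s(d) = d*(-4 + d)
(s(t(5)) - a(6))**2 = ((-6 + 5)*(-4 + (-6 + 5)) - 11*6)**2 = (-(-4 - 1) - 1*66)**2 = (-1*(-5) - 66)**2 = (5 - 66)**2 = (-61)**2 = 3721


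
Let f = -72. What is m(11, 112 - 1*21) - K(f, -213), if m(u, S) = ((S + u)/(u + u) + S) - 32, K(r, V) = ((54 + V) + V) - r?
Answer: 4000/11 ≈ 363.64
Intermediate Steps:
K(r, V) = 54 - r + 2*V (K(r, V) = (54 + 2*V) - r = 54 - r + 2*V)
m(u, S) = -32 + S + (S + u)/(2*u) (m(u, S) = ((S + u)/((2*u)) + S) - 32 = ((S + u)*(1/(2*u)) + S) - 32 = ((S + u)/(2*u) + S) - 32 = (S + (S + u)/(2*u)) - 32 = -32 + S + (S + u)/(2*u))
m(11, 112 - 1*21) - K(f, -213) = (-63/2 + (112 - 1*21) + (½)*(112 - 1*21)/11) - (54 - 1*(-72) + 2*(-213)) = (-63/2 + (112 - 21) + (½)*(112 - 21)*(1/11)) - (54 + 72 - 426) = (-63/2 + 91 + (½)*91*(1/11)) - 1*(-300) = (-63/2 + 91 + 91/22) + 300 = 700/11 + 300 = 4000/11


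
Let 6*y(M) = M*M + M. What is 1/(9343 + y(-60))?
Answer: 1/9933 ≈ 0.00010067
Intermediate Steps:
y(M) = M/6 + M²/6 (y(M) = (M*M + M)/6 = (M² + M)/6 = (M + M²)/6 = M/6 + M²/6)
1/(9343 + y(-60)) = 1/(9343 + (⅙)*(-60)*(1 - 60)) = 1/(9343 + (⅙)*(-60)*(-59)) = 1/(9343 + 590) = 1/9933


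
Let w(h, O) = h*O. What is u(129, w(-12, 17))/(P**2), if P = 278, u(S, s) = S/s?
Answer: -43/5255312 ≈ -8.1822e-6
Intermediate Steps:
w(h, O) = O*h
u(129, w(-12, 17))/(P**2) = (129/((17*(-12))))/(278**2) = (129/(-204))/77284 = (129*(-1/204))*(1/77284) = -43/68*1/77284 = -43/5255312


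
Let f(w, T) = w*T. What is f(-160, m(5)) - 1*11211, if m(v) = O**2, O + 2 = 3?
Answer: -11371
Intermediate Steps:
O = 1 (O = -2 + 3 = 1)
m(v) = 1 (m(v) = 1**2 = 1)
f(w, T) = T*w
f(-160, m(5)) - 1*11211 = 1*(-160) - 1*11211 = -160 - 11211 = -11371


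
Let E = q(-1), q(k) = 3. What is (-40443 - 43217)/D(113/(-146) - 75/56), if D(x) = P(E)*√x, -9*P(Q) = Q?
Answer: -501960*I*√8829058/8639 ≈ -1.7265e+5*I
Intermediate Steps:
E = 3
P(Q) = -Q/9
D(x) = -√x/3 (D(x) = (-⅑*3)*√x = -√x/3)
(-40443 - 43217)/D(113/(-146) - 75/56) = (-40443 - 43217)/((-√(113/(-146) - 75/56)/3)) = -83660*(-3/√(113*(-1/146) - 75*1/56)) = -83660*(-3/√(-113/146 - 75/56)) = -83660*6*I*√8829058/8639 = -501960*I*√8829058/8639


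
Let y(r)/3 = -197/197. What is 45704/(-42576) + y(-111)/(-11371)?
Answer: -64946557/60516462 ≈ -1.0732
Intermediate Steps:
y(r) = -3 (y(r) = 3*(-197/197) = 3*(-197*1/197) = 3*(-1) = -3)
45704/(-42576) + y(-111)/(-11371) = 45704/(-42576) - 3/(-11371) = 45704*(-1/42576) - 3*(-1/11371) = -5713/5322 + 3/11371 = -64946557/60516462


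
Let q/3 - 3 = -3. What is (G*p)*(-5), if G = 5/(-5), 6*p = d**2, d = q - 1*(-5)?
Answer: 125/6 ≈ 20.833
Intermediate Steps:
q = 0 (q = 9 + 3*(-3) = 9 - 9 = 0)
d = 5 (d = 0 - 1*(-5) = 0 + 5 = 5)
p = 25/6 (p = (1/6)*5**2 = (1/6)*25 = 25/6 ≈ 4.1667)
G = -1 (G = 5*(-1/5) = -1)
(G*p)*(-5) = -1*25/6*(-5) = -25/6*(-5) = 125/6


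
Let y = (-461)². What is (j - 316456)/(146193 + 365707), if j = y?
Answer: -20787/102380 ≈ -0.20304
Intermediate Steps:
y = 212521
j = 212521
(j - 316456)/(146193 + 365707) = (212521 - 316456)/(146193 + 365707) = -103935/511900 = -103935*1/511900 = -20787/102380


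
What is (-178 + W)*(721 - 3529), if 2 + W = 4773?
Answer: -12897144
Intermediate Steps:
W = 4771 (W = -2 + 4773 = 4771)
(-178 + W)*(721 - 3529) = (-178 + 4771)*(721 - 3529) = 4593*(-2808) = -12897144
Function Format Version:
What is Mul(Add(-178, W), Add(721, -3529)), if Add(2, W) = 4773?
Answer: -12897144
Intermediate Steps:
W = 4771 (W = Add(-2, 4773) = 4771)
Mul(Add(-178, W), Add(721, -3529)) = Mul(Add(-178, 4771), Add(721, -3529)) = Mul(4593, -2808) = -12897144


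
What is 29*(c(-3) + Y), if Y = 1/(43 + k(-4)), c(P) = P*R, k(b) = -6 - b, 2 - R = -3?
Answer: -17806/41 ≈ -434.29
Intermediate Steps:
R = 5 (R = 2 - 1*(-3) = 2 + 3 = 5)
c(P) = 5*P (c(P) = P*5 = 5*P)
Y = 1/41 (Y = 1/(43 + (-6 - 1*(-4))) = 1/(43 + (-6 + 4)) = 1/(43 - 2) = 1/41 ≈ 0.024390)
29*(c(-3) + Y) = 29*(5*(-3) + 1/41) = 29*(-15 + 1/41) = 29*(-614/41) = -17806/41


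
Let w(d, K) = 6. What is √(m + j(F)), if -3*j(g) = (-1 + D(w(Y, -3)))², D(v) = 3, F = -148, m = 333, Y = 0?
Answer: √2985/3 ≈ 18.212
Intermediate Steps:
j(g) = -4/3 (j(g) = -(-1 + 3)²/3 = -⅓*2² = -⅓*4 = -4/3)
√(m + j(F)) = √(333 - 4/3) = √(995/3) = √2985/3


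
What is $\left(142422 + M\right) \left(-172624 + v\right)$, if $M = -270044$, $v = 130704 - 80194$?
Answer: $15584432908$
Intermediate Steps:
$v = 50510$ ($v = 130704 - 80194 = 50510$)
$\left(142422 + M\right) \left(-172624 + v\right) = \left(142422 - 270044\right) \left(-172624 + 50510\right) = \left(-127622\right) \left(-122114\right) = 15584432908$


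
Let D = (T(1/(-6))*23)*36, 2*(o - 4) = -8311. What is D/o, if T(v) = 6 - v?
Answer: -444/361 ≈ -1.2299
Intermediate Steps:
o = -8303/2 (o = 4 + (½)*(-8311) = 4 - 8311/2 = -8303/2 ≈ -4151.5)
D = 5106 (D = ((6 - 1/(-6))*23)*36 = ((6 - 1*(-⅙))*23)*36 = ((6 + ⅙)*23)*36 = ((37/6)*23)*36 = (851/6)*36 = 5106)
D/o = 5106/(-8303/2) = 5106*(-2/8303) = -444/361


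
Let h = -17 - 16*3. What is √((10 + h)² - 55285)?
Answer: 2*I*√13065 ≈ 228.6*I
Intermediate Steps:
h = -65 (h = -17 - 48 = -65)
√((10 + h)² - 55285) = √((10 - 65)² - 55285) = √((-55)² - 55285) = √(3025 - 55285) = √(-52260) = 2*I*√13065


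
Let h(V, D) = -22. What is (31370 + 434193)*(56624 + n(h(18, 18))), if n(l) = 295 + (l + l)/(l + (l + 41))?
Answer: 79518625963/3 ≈ 2.6506e+10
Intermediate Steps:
n(l) = 295 + 2*l/(41 + 2*l) (n(l) = 295 + (2*l)/(l + (41 + l)) = 295 + (2*l)/(41 + 2*l) = 295 + 2*l/(41 + 2*l))
(31370 + 434193)*(56624 + n(h(18, 18))) = (31370 + 434193)*(56624 + (12095 + 592*(-22))/(41 + 2*(-22))) = 465563*(56624 + (12095 - 13024)/(41 - 44)) = 465563*(56624 - 929/(-3)) = 465563*(56624 - 1/3*(-929)) = 465563*(56624 + 929/3) = 465563*(170801/3) = 79518625963/3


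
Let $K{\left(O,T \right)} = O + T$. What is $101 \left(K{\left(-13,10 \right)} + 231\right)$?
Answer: $23028$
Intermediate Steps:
$101 \left(K{\left(-13,10 \right)} + 231\right) = 101 \left(\left(-13 + 10\right) + 231\right) = 101 \left(-3 + 231\right) = 101 \cdot 228 = 23028$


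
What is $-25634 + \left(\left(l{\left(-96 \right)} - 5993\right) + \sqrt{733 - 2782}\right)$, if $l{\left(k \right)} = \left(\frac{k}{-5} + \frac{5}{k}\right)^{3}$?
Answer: $- \frac{2721288229129}{110592000} + i \sqrt{2049} \approx -24607.0 + 45.266 i$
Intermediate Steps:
$l{\left(k \right)} = \left(\frac{5}{k} - \frac{k}{5}\right)^{3}$ ($l{\left(k \right)} = \left(k \left(- \frac{1}{5}\right) + \frac{5}{k}\right)^{3} = \left(- \frac{k}{5} + \frac{5}{k}\right)^{3} = \left(\frac{5}{k} - \frac{k}{5}\right)^{3}$)
$-25634 + \left(\left(l{\left(-96 \right)} - 5993\right) + \sqrt{733 - 2782}\right) = -25634 - \left(5993 - \sqrt{733 - 2782} + \frac{\left(-25 + \left(-96\right)^{2}\right)^{3}}{125 \left(-884736\right)}\right) = -25634 - \left(5993 - \frac{\left(-25 + 9216\right)^{3}}{110592000} - i \sqrt{2049}\right) = -25634 - \left(5993 - \frac{776404954871}{110592000} - i \sqrt{2049}\right) = -25634 + \left(\left(\frac{776404954871}{110592000} - 5993\right) + i \sqrt{2049}\right) = -25634 + \left(\frac{113627098871}{110592000} + i \sqrt{2049}\right) = - \frac{2721288229129}{110592000} + i \sqrt{2049}$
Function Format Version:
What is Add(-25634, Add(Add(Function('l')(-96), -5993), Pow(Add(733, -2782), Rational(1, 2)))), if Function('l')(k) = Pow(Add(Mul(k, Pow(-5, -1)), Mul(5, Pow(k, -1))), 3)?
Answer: Add(Rational(-2721288229129, 110592000), Mul(I, Pow(2049, Rational(1, 2)))) ≈ Add(-24607., Mul(45.266, I))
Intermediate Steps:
Function('l')(k) = Pow(Add(Mul(5, Pow(k, -1)), Mul(Rational(-1, 5), k)), 3) (Function('l')(k) = Pow(Add(Mul(k, Rational(-1, 5)), Mul(5, Pow(k, -1))), 3) = Pow(Add(Mul(Rational(-1, 5), k), Mul(5, Pow(k, -1))), 3) = Pow(Add(Mul(5, Pow(k, -1)), Mul(Rational(-1, 5), k)), 3))
Add(-25634, Add(Add(Function('l')(-96), -5993), Pow(Add(733, -2782), Rational(1, 2)))) = Add(-25634, Add(Add(Mul(Rational(-1, 125), Pow(-96, -3), Pow(Add(-25, Pow(-96, 2)), 3)), -5993), Pow(Add(733, -2782), Rational(1, 2)))) = Add(-25634, Add(Add(Mul(Rational(-1, 125), Rational(-1, 884736), Pow(Add(-25, 9216), 3)), -5993), Pow(-2049, Rational(1, 2)))) = Add(-25634, Add(Add(Mul(Rational(-1, 125), Rational(-1, 884736), Pow(9191, 3)), -5993), Mul(I, Pow(2049, Rational(1, 2))))) = Add(-25634, Add(Add(Mul(Rational(-1, 125), Rational(-1, 884736), 776404954871), -5993), Mul(I, Pow(2049, Rational(1, 2))))) = Add(-25634, Add(Add(Rational(776404954871, 110592000), -5993), Mul(I, Pow(2049, Rational(1, 2))))) = Add(-25634, Add(Rational(113627098871, 110592000), Mul(I, Pow(2049, Rational(1, 2))))) = Add(Rational(-2721288229129, 110592000), Mul(I, Pow(2049, Rational(1, 2))))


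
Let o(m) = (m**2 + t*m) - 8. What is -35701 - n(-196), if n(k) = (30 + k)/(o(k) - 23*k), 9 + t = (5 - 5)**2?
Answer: -797560257/22340 ≈ -35701.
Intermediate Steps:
t = -9 (t = -9 + (5 - 5)**2 = -9 + 0**2 = -9 + 0 = -9)
o(m) = -8 + m**2 - 9*m (o(m) = (m**2 - 9*m) - 8 = -8 + m**2 - 9*m)
n(k) = (30 + k)/(-8 + k**2 - 32*k) (n(k) = (30 + k)/((-8 + k**2 - 9*k) - 23*k) = (30 + k)/(-8 + k**2 - 32*k))
-35701 - n(-196) = -35701 - (30 - 196)/(-8 + (-196)**2 - 32*(-196)) = -35701 - (-166)/(-8 + 38416 + 6272) = -35701 - (-166)/44680 = -35701 - 1*(-83/22340) = -35701 + 83/22340 = -797560257/22340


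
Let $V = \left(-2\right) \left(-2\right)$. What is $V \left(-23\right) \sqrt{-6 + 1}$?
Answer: $- 92 i \sqrt{5} \approx - 205.72 i$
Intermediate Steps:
$V = 4$
$V \left(-23\right) \sqrt{-6 + 1} = 4 \left(-23\right) \sqrt{-6 + 1} = - 92 \sqrt{-5} = - 92 i \sqrt{5}$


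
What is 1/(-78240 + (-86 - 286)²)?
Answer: 1/60144 ≈ 1.6627e-5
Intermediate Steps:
1/(-78240 + (-86 - 286)²) = 1/(-78240 + (-372)²) = 1/(-78240 + 138384) = 1/60144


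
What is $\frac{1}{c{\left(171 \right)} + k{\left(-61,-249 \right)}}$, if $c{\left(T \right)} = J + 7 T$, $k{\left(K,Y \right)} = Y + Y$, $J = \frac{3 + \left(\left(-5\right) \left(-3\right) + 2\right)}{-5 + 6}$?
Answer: $\frac{1}{719} \approx 0.0013908$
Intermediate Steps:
$J = 20$ ($J = \frac{3 + \left(15 + 2\right)}{1} = \left(3 + 17\right) 1 = 20 \cdot 1 = 20$)
$k{\left(K,Y \right)} = 2 Y$
$c{\left(T \right)} = 20 + 7 T$
$\frac{1}{c{\left(171 \right)} + k{\left(-61,-249 \right)}} = \frac{1}{\left(20 + 7 \cdot 171\right) + 2 \left(-249\right)} = \frac{1}{\left(20 + 1197\right) - 498} = \frac{1}{1217 - 498} = \frac{1}{719}$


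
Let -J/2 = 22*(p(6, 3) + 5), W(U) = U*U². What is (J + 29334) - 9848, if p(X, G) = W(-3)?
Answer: 20454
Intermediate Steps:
W(U) = U³
p(X, G) = -27 (p(X, G) = (-3)³ = -27)
J = 968 (J = -44*(-27 + 5) = -44*(-22) = -2*(-484) = 968)
(J + 29334) - 9848 = (968 + 29334) - 9848 = 30302 - 9848 = 20454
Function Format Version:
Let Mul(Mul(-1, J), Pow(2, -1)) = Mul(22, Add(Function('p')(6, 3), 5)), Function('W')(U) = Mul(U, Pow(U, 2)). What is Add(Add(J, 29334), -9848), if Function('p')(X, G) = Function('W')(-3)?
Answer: 20454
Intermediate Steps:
Function('W')(U) = Pow(U, 3)
Function('p')(X, G) = -27 (Function('p')(X, G) = Pow(-3, 3) = -27)
J = 968 (J = Mul(-2, Mul(22, Add(-27, 5))) = Mul(-2, Mul(22, -22)) = Mul(-2, -484) = 968)
Add(Add(J, 29334), -9848) = Add(Add(968, 29334), -9848) = Add(30302, -9848) = 20454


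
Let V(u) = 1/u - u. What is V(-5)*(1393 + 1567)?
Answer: 14208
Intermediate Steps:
V(-5)*(1393 + 1567) = (1/(-5) - 1*(-5))*(1393 + 1567) = (-⅕ + 5)*2960 = (24/5)*2960 = 14208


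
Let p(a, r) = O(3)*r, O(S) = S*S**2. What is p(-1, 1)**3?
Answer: 19683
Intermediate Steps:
O(S) = S**3
p(a, r) = 27*r (p(a, r) = 3**3*r = 27*r)
p(-1, 1)**3 = (27*1)**3 = 27**3 = 19683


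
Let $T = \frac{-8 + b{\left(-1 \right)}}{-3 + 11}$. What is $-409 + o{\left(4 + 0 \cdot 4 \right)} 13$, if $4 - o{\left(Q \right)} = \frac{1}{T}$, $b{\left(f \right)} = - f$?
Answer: $- \frac{2395}{7} \approx -342.14$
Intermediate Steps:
$T = - \frac{7}{8}$ ($T = \frac{-8 - -1}{-3 + 11} = \frac{-8 + 1}{8} = \left(-7\right) \frac{1}{8} = - \frac{7}{8} \approx -0.875$)
$o{\left(Q \right)} = \frac{36}{7}$ ($o{\left(Q \right)} = 4 - \frac{1}{- \frac{7}{8}} = 4 - - \frac{8}{7} = 4 + \frac{8}{7} = \frac{36}{7}$)
$-409 + o{\left(4 + 0 \cdot 4 \right)} 13 = -409 + \frac{36}{7} \cdot 13 = -409 + \frac{468}{7} = - \frac{2395}{7}$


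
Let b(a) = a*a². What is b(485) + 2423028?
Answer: 116507153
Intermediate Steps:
b(a) = a³
b(485) + 2423028 = 485³ + 2423028 = 114084125 + 2423028 = 116507153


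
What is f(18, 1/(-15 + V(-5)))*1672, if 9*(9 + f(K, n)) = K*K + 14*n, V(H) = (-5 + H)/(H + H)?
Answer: 404624/9 ≈ 44958.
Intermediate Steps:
V(H) = (-5 + H)/(2*H) (V(H) = (-5 + H)/((2*H)) = (-5 + H)*(1/(2*H)) = (-5 + H)/(2*H))
f(K, n) = -9 + K²/9 + 14*n/9 (f(K, n) = -9 + (K*K + 14*n)/9 = -9 + (K² + 14*n)/9 = -9 + (K²/9 + 14*n/9) = -9 + K²/9 + 14*n/9)
f(18, 1/(-15 + V(-5)))*1672 = (-9 + (⅑)*18² + 14/(9*(-15 + (½)*(-5 - 5)/(-5))))*1672 = (-9 + (⅑)*324 + 14/(9*(-15 + (½)*(-⅕)*(-10))))*1672 = (-9 + 36 + 14/(9*(-15 + 1)))*1672 = (-9 + 36 + (14/9)/(-14))*1672 = (-9 + 36 + (14/9)*(-1/14))*1672 = (-9 + 36 - ⅑)*1672 = (242/9)*1672 = 404624/9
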